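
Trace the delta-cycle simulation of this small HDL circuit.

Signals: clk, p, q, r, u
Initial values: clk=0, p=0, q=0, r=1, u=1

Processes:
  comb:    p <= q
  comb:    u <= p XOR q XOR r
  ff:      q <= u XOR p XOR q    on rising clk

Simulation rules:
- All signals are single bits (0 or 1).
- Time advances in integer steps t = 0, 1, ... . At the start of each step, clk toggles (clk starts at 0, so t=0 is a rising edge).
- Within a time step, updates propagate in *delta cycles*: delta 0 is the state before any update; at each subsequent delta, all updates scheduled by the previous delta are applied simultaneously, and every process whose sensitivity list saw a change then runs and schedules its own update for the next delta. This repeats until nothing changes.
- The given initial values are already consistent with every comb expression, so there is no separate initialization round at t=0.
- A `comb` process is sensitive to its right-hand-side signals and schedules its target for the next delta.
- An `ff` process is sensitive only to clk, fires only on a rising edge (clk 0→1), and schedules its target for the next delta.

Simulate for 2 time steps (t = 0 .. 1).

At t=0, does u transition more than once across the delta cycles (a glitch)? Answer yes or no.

yes

t0.Δ0 r=1 p=0 u=1 q=0 clk=0
t0.Δ1 r=1 p=0 u=1 q=0 clk=1
t0.Δ2 r=1 p=0 u=1 q=1 clk=1
t0.Δ3 r=1 p=1 u=0 q=1 clk=1
t0.Δ4 r=1 p=1 u=1 q=1 clk=1
t1.Δ0 r=1 p=1 u=1 q=1 clk=1
t1.Δ1 r=1 p=1 u=1 q=1 clk=0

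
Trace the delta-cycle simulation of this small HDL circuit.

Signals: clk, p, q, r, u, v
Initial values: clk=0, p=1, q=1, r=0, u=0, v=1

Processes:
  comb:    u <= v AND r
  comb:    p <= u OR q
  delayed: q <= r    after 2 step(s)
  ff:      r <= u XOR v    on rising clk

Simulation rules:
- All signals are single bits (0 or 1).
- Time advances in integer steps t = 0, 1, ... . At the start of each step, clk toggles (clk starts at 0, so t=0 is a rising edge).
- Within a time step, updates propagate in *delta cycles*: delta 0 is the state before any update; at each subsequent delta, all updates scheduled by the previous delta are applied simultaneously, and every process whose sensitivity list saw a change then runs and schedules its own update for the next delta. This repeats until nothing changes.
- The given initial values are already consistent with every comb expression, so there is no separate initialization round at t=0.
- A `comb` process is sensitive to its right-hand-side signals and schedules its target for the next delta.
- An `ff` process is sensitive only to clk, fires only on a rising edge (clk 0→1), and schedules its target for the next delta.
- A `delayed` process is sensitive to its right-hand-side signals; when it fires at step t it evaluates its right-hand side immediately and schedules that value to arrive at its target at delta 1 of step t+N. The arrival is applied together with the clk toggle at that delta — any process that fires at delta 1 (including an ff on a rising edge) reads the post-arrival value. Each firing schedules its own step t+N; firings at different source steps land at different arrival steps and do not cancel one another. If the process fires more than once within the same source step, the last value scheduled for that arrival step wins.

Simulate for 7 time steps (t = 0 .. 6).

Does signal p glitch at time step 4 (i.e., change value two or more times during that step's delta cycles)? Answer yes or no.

t=0 Δ0: p=1 clk=0 r=0 q=1 u=0 v=1
  Δ1: clk:0→1
  Δ2: r:0→1
  Δ3: u:0→1
  (3Δ to stable)
t=1 Δ0: p=1 clk=1 r=1 q=1 u=1 v=1
  Δ1: clk:1→0
  (1Δ to stable)
t=2 Δ0: p=1 clk=0 r=1 q=1 u=1 v=1
  Δ1: clk:0→1
  Δ2: r:1→0
  Δ3: u:1→0
  (3Δ to stable)
t=3 Δ0: p=1 clk=1 r=0 q=1 u=0 v=1
  Δ1: clk:1→0
  (1Δ to stable)
t=4 Δ0: p=1 clk=0 r=0 q=1 u=0 v=1
  Δ1: clk:0→1, q:1→0
  Δ2: p:1→0, r:0→1
  Δ3: u:0→1
  Δ4: p:0→1
  (4Δ to stable)
t=5 Δ0: p=1 clk=1 r=1 q=0 u=1 v=1
  Δ1: clk:1→0
  (1Δ to stable)
t=6 Δ0: p=1 clk=0 r=1 q=0 u=1 v=1
  Δ1: clk:0→1, q:0→1
  Δ2: r:1→0
  Δ3: u:1→0
  (3Δ to stable)

yes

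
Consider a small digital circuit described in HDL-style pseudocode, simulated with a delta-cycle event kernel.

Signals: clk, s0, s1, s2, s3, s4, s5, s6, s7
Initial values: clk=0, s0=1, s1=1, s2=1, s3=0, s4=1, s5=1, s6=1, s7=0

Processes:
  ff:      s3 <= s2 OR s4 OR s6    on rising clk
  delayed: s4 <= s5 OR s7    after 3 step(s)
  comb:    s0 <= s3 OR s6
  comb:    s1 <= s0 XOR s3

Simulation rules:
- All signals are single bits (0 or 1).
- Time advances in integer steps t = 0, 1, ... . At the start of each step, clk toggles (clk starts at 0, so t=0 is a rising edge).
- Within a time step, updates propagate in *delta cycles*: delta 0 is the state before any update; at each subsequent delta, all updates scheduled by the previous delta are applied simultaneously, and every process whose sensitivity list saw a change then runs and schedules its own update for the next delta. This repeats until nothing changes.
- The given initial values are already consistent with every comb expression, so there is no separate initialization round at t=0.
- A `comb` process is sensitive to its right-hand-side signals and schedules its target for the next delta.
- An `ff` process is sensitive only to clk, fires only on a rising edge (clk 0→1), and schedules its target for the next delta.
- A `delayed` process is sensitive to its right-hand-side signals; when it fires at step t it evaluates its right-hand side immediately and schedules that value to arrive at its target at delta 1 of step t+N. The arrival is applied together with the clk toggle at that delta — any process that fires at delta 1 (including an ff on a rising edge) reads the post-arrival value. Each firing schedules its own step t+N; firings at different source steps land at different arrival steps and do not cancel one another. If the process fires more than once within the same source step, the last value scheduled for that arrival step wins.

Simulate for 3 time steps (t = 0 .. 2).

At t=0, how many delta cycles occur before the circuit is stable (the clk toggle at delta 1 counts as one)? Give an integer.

[bits: s4,s0,s2,s6,s7,s3,clk,s5,s1]
t=0: Δ0=111100011 Δ1=111100111 Δ2=111101111 Δ3=111101110 | 3Δ
t=1: Δ0=111101110 Δ1=111101010 | 1Δ
t=2: Δ0=111101010 Δ1=111101110 | 1Δ

3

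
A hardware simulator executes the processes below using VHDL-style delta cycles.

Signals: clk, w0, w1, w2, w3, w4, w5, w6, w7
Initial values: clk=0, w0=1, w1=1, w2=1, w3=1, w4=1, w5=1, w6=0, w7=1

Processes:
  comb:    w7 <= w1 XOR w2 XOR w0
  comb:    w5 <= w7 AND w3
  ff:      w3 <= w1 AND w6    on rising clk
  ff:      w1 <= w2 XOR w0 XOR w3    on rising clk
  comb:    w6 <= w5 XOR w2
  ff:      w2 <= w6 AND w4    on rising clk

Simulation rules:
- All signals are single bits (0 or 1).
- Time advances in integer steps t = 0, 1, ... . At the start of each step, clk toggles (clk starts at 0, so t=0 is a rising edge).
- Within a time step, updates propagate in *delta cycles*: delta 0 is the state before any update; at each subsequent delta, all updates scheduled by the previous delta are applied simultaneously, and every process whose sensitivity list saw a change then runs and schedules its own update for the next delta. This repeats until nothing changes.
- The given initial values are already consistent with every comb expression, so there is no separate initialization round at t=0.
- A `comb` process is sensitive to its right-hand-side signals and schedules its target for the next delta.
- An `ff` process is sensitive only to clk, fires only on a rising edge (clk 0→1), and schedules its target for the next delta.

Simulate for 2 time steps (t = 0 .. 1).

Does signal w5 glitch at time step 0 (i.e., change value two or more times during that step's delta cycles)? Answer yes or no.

[bits: w6,w7,w1,w2,w4,clk,w3,w5,w0]
t=0: Δ0=011110111 Δ1=011111111 Δ2=011011011 Δ3=101011001 Δ4=001011001 | 4Δ
t=1: Δ0=001011001 Δ1=001010001 | 1Δ

no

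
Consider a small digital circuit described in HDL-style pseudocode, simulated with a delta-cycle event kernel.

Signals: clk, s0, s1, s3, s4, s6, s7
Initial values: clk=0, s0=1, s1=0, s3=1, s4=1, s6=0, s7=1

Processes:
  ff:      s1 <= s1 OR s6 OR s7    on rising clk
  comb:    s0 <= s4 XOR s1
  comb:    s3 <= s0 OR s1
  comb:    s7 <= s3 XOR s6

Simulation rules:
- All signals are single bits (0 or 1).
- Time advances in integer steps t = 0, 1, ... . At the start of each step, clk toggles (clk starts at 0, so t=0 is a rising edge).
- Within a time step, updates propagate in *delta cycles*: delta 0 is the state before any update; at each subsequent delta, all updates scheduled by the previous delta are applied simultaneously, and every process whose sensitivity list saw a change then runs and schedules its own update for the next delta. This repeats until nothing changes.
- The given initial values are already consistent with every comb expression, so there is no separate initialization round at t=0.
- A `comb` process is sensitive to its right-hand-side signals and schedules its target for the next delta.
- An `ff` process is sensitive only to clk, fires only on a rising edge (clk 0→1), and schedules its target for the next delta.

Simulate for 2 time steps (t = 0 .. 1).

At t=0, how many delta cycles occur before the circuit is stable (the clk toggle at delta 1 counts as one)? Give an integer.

[bits: s1,clk,s4,s0,s7,s3,s6]
t=0: Δ0=0011110 Δ1=0111110 Δ2=1111110 Δ3=1110110 | 3Δ
t=1: Δ0=1110110 Δ1=1010110 | 1Δ

3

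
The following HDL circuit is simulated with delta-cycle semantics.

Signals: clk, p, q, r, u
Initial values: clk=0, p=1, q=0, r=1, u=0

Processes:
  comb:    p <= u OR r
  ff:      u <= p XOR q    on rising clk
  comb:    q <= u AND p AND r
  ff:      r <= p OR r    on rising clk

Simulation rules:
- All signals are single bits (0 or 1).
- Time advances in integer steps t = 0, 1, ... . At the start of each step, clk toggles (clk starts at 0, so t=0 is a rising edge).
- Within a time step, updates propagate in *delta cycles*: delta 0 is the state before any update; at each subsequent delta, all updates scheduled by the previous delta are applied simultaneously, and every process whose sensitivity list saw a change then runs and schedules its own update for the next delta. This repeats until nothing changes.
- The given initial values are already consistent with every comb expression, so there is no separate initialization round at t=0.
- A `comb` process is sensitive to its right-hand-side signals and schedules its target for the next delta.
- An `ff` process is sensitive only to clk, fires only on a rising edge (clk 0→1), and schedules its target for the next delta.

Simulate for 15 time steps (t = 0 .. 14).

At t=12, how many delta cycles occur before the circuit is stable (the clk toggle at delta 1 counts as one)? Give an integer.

t0.Δ0 r=1 u=0 clk=0 q=0 p=1
t0.Δ1 r=1 u=0 clk=1 q=0 p=1
t0.Δ2 r=1 u=1 clk=1 q=0 p=1
t0.Δ3 r=1 u=1 clk=1 q=1 p=1
t1.Δ0 r=1 u=1 clk=1 q=1 p=1
t1.Δ1 r=1 u=1 clk=0 q=1 p=1
t2.Δ0 r=1 u=1 clk=0 q=1 p=1
t2.Δ1 r=1 u=1 clk=1 q=1 p=1
t2.Δ2 r=1 u=0 clk=1 q=1 p=1
t2.Δ3 r=1 u=0 clk=1 q=0 p=1
t3.Δ0 r=1 u=0 clk=1 q=0 p=1
t3.Δ1 r=1 u=0 clk=0 q=0 p=1
t4.Δ0 r=1 u=0 clk=0 q=0 p=1
t4.Δ1 r=1 u=0 clk=1 q=0 p=1
t4.Δ2 r=1 u=1 clk=1 q=0 p=1
t4.Δ3 r=1 u=1 clk=1 q=1 p=1
t5.Δ0 r=1 u=1 clk=1 q=1 p=1
t5.Δ1 r=1 u=1 clk=0 q=1 p=1
t6.Δ0 r=1 u=1 clk=0 q=1 p=1
t6.Δ1 r=1 u=1 clk=1 q=1 p=1
t6.Δ2 r=1 u=0 clk=1 q=1 p=1
t6.Δ3 r=1 u=0 clk=1 q=0 p=1
t7.Δ0 r=1 u=0 clk=1 q=0 p=1
t7.Δ1 r=1 u=0 clk=0 q=0 p=1
t8.Δ0 r=1 u=0 clk=0 q=0 p=1
t8.Δ1 r=1 u=0 clk=1 q=0 p=1
t8.Δ2 r=1 u=1 clk=1 q=0 p=1
t8.Δ3 r=1 u=1 clk=1 q=1 p=1
t9.Δ0 r=1 u=1 clk=1 q=1 p=1
t9.Δ1 r=1 u=1 clk=0 q=1 p=1
t10.Δ0 r=1 u=1 clk=0 q=1 p=1
t10.Δ1 r=1 u=1 clk=1 q=1 p=1
t10.Δ2 r=1 u=0 clk=1 q=1 p=1
t10.Δ3 r=1 u=0 clk=1 q=0 p=1
t11.Δ0 r=1 u=0 clk=1 q=0 p=1
t11.Δ1 r=1 u=0 clk=0 q=0 p=1
t12.Δ0 r=1 u=0 clk=0 q=0 p=1
t12.Δ1 r=1 u=0 clk=1 q=0 p=1
t12.Δ2 r=1 u=1 clk=1 q=0 p=1
t12.Δ3 r=1 u=1 clk=1 q=1 p=1
t13.Δ0 r=1 u=1 clk=1 q=1 p=1
t13.Δ1 r=1 u=1 clk=0 q=1 p=1
t14.Δ0 r=1 u=1 clk=0 q=1 p=1
t14.Δ1 r=1 u=1 clk=1 q=1 p=1
t14.Δ2 r=1 u=0 clk=1 q=1 p=1
t14.Δ3 r=1 u=0 clk=1 q=0 p=1

3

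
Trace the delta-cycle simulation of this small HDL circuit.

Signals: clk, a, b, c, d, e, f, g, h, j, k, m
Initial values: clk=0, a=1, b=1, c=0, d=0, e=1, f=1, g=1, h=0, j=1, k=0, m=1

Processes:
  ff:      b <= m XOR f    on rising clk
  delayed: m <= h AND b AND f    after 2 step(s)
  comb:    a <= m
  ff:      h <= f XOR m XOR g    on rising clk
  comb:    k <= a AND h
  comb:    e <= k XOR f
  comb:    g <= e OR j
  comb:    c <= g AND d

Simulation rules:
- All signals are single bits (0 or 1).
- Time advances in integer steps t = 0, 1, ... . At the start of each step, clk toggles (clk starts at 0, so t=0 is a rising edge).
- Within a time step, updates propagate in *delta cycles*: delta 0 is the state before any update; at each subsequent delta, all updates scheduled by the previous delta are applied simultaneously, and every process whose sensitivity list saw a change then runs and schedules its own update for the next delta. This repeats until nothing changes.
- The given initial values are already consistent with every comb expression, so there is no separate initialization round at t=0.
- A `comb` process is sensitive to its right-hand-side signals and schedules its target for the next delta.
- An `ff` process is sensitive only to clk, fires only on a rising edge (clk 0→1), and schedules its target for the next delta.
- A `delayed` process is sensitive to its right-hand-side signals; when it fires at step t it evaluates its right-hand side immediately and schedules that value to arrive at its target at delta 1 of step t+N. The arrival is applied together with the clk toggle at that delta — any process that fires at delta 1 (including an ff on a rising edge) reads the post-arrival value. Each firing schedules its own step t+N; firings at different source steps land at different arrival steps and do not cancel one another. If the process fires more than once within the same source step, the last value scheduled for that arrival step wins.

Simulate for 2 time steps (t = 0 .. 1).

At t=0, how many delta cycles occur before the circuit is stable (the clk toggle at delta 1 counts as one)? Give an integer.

4

[bits: b,k,j,e,h,d,g,c,f,a,clk,m]
t=0: Δ0=101100101101 Δ1=101100101111 Δ2=001110101111 Δ3=011110101111 Δ4=011010101111 | 4Δ
t=1: Δ0=011010101111 Δ1=011010101101 | 1Δ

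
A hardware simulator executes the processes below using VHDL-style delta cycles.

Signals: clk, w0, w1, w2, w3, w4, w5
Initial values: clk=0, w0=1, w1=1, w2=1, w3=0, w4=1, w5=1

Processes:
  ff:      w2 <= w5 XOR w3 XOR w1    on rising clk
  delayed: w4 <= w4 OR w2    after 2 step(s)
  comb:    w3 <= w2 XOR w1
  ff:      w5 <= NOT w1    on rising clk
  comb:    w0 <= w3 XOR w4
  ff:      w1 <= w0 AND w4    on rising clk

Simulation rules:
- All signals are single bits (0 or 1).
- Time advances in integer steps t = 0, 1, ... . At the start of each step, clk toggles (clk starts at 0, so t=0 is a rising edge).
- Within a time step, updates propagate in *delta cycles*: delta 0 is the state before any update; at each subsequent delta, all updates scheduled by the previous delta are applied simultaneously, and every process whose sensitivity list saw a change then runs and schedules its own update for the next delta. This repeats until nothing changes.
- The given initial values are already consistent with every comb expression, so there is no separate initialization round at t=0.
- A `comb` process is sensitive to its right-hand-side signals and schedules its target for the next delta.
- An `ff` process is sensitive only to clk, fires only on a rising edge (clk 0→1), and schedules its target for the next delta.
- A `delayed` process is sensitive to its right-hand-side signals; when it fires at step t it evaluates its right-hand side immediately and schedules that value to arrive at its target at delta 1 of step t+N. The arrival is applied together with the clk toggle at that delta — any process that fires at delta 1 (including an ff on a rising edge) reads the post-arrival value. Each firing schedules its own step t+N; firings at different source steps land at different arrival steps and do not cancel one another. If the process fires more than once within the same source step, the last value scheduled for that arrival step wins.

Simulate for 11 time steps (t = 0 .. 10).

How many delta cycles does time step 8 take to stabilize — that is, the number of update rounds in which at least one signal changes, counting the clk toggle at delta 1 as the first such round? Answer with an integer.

t0.Δ0 clk=0 w5=1 w3=0 w1=1 w0=1 w2=1 w4=1
t0.Δ1 clk=1 w5=1 w3=0 w1=1 w0=1 w2=1 w4=1
t0.Δ2 clk=1 w5=0 w3=0 w1=1 w0=1 w2=0 w4=1
t0.Δ3 clk=1 w5=0 w3=1 w1=1 w0=1 w2=0 w4=1
t0.Δ4 clk=1 w5=0 w3=1 w1=1 w0=0 w2=0 w4=1
t1.Δ0 clk=1 w5=0 w3=1 w1=1 w0=0 w2=0 w4=1
t1.Δ1 clk=0 w5=0 w3=1 w1=1 w0=0 w2=0 w4=1
t2.Δ0 clk=0 w5=0 w3=1 w1=1 w0=0 w2=0 w4=1
t2.Δ1 clk=1 w5=0 w3=1 w1=1 w0=0 w2=0 w4=1
t2.Δ2 clk=1 w5=0 w3=1 w1=0 w0=0 w2=0 w4=1
t2.Δ3 clk=1 w5=0 w3=0 w1=0 w0=0 w2=0 w4=1
t2.Δ4 clk=1 w5=0 w3=0 w1=0 w0=1 w2=0 w4=1
t3.Δ0 clk=1 w5=0 w3=0 w1=0 w0=1 w2=0 w4=1
t3.Δ1 clk=0 w5=0 w3=0 w1=0 w0=1 w2=0 w4=1
t4.Δ0 clk=0 w5=0 w3=0 w1=0 w0=1 w2=0 w4=1
t4.Δ1 clk=1 w5=0 w3=0 w1=0 w0=1 w2=0 w4=1
t4.Δ2 clk=1 w5=1 w3=0 w1=1 w0=1 w2=0 w4=1
t4.Δ3 clk=1 w5=1 w3=1 w1=1 w0=1 w2=0 w4=1
t4.Δ4 clk=1 w5=1 w3=1 w1=1 w0=0 w2=0 w4=1
t5.Δ0 clk=1 w5=1 w3=1 w1=1 w0=0 w2=0 w4=1
t5.Δ1 clk=0 w5=1 w3=1 w1=1 w0=0 w2=0 w4=1
t6.Δ0 clk=0 w5=1 w3=1 w1=1 w0=0 w2=0 w4=1
t6.Δ1 clk=1 w5=1 w3=1 w1=1 w0=0 w2=0 w4=1
t6.Δ2 clk=1 w5=0 w3=1 w1=0 w0=0 w2=1 w4=1
t7.Δ0 clk=1 w5=0 w3=1 w1=0 w0=0 w2=1 w4=1
t7.Δ1 clk=0 w5=0 w3=1 w1=0 w0=0 w2=1 w4=1
t8.Δ0 clk=0 w5=0 w3=1 w1=0 w0=0 w2=1 w4=1
t8.Δ1 clk=1 w5=0 w3=1 w1=0 w0=0 w2=1 w4=1
t8.Δ2 clk=1 w5=1 w3=1 w1=0 w0=0 w2=1 w4=1
t9.Δ0 clk=1 w5=1 w3=1 w1=0 w0=0 w2=1 w4=1
t9.Δ1 clk=0 w5=1 w3=1 w1=0 w0=0 w2=1 w4=1
t10.Δ0 clk=0 w5=1 w3=1 w1=0 w0=0 w2=1 w4=1
t10.Δ1 clk=1 w5=1 w3=1 w1=0 w0=0 w2=1 w4=1
t10.Δ2 clk=1 w5=1 w3=1 w1=0 w0=0 w2=0 w4=1
t10.Δ3 clk=1 w5=1 w3=0 w1=0 w0=0 w2=0 w4=1
t10.Δ4 clk=1 w5=1 w3=0 w1=0 w0=1 w2=0 w4=1

2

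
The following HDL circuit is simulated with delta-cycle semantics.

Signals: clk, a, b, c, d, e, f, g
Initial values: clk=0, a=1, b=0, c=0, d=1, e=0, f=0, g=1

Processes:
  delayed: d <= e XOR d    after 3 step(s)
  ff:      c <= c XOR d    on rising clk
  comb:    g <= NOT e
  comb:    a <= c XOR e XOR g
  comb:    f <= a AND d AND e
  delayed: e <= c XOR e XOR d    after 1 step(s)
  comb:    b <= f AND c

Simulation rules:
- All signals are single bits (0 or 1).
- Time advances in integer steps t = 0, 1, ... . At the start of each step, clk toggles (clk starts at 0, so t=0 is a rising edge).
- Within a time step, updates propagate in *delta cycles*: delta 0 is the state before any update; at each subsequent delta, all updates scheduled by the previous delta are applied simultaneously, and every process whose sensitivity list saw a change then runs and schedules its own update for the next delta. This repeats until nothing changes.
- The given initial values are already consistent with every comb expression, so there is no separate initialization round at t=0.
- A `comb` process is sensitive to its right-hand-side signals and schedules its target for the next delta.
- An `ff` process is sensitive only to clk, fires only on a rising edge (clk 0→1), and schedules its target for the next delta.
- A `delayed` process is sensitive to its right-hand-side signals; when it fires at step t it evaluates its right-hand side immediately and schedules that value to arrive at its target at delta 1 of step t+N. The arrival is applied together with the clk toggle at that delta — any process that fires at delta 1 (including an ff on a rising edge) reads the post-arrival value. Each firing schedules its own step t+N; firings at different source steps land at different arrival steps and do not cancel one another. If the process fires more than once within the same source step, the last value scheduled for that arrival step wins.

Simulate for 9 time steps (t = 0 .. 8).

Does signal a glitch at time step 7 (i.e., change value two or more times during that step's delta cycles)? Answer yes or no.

[bits: d,g,b,clk,a,f,c,e]
t=0: Δ0=11001000 Δ1=11011000 Δ2=11011010 Δ3=11010010 | 3Δ
t=1: Δ0=11010010 Δ1=11000010 | 1Δ
t=2: Δ0=11000010 Δ1=11010010 Δ2=11010000 Δ3=11011000 | 3Δ
t=3: Δ0=11011000 Δ1=11001001 Δ2=10000101 Δ3=10001001 Δ4=10001101 | 4Δ
t=4: Δ0=10001101 Δ1=10011100 Δ2=11010010 | 2Δ
t=5: Δ0=11010010 Δ1=11000010 | 1Δ
t=6: Δ0=11000010 Δ1=01010010 | 1Δ
t=7: Δ0=01010010 Δ1=11000011 Δ2=10001011 Δ3=10000111 Δ4=10100011 Δ5=10000011 | 5Δ
t=8: Δ0=10000011 Δ1=10010011 Δ2=10010001 Δ3=10011001 Δ4=10011101 | 4Δ

yes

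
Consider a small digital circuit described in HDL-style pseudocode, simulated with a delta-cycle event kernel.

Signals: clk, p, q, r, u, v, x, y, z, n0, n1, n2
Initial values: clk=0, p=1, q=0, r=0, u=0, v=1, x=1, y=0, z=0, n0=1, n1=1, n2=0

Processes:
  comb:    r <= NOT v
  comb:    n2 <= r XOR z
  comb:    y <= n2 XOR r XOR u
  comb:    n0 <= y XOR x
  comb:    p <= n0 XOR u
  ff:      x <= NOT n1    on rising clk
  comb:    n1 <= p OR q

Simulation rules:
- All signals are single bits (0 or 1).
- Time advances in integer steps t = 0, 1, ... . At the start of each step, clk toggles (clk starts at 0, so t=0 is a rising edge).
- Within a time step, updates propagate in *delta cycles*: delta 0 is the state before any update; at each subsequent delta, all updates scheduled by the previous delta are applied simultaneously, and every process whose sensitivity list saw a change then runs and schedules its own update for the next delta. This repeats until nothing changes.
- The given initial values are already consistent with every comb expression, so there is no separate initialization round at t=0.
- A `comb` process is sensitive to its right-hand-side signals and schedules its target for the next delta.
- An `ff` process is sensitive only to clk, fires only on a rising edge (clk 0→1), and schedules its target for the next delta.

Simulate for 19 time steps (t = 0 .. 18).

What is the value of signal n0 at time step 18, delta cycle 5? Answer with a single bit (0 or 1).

t=0 Δ0: n2=0 z=0 n0=1 p=1 y=0 clk=0 n1=1 q=0 x=1 v=1 u=0 r=0
  Δ1: clk:0→1
  Δ2: x:1→0
  Δ3: n0:1→0
  Δ4: p:1→0
  Δ5: n1:1→0
  (5Δ to stable)
t=1 Δ0: n2=0 z=0 n0=0 p=0 y=0 clk=1 n1=0 q=0 x=0 v=1 u=0 r=0
  Δ1: clk:1→0
  (1Δ to stable)
t=2 Δ0: n2=0 z=0 n0=0 p=0 y=0 clk=0 n1=0 q=0 x=0 v=1 u=0 r=0
  Δ1: clk:0→1
  Δ2: x:0→1
  Δ3: n0:0→1
  Δ4: p:0→1
  Δ5: n1:0→1
  (5Δ to stable)
t=3 Δ0: n2=0 z=0 n0=1 p=1 y=0 clk=1 n1=1 q=0 x=1 v=1 u=0 r=0
  Δ1: clk:1→0
  (1Δ to stable)
t=4 Δ0: n2=0 z=0 n0=1 p=1 y=0 clk=0 n1=1 q=0 x=1 v=1 u=0 r=0
  Δ1: clk:0→1
  Δ2: x:1→0
  Δ3: n0:1→0
  Δ4: p:1→0
  Δ5: n1:1→0
  (5Δ to stable)
t=5 Δ0: n2=0 z=0 n0=0 p=0 y=0 clk=1 n1=0 q=0 x=0 v=1 u=0 r=0
  Δ1: clk:1→0
  (1Δ to stable)
t=6 Δ0: n2=0 z=0 n0=0 p=0 y=0 clk=0 n1=0 q=0 x=0 v=1 u=0 r=0
  Δ1: clk:0→1
  Δ2: x:0→1
  Δ3: n0:0→1
  Δ4: p:0→1
  Δ5: n1:0→1
  (5Δ to stable)
t=7 Δ0: n2=0 z=0 n0=1 p=1 y=0 clk=1 n1=1 q=0 x=1 v=1 u=0 r=0
  Δ1: clk:1→0
  (1Δ to stable)
t=8 Δ0: n2=0 z=0 n0=1 p=1 y=0 clk=0 n1=1 q=0 x=1 v=1 u=0 r=0
  Δ1: clk:0→1
  Δ2: x:1→0
  Δ3: n0:1→0
  Δ4: p:1→0
  Δ5: n1:1→0
  (5Δ to stable)
t=9 Δ0: n2=0 z=0 n0=0 p=0 y=0 clk=1 n1=0 q=0 x=0 v=1 u=0 r=0
  Δ1: clk:1→0
  (1Δ to stable)
t=10 Δ0: n2=0 z=0 n0=0 p=0 y=0 clk=0 n1=0 q=0 x=0 v=1 u=0 r=0
  Δ1: clk:0→1
  Δ2: x:0→1
  Δ3: n0:0→1
  Δ4: p:0→1
  Δ5: n1:0→1
  (5Δ to stable)
t=11 Δ0: n2=0 z=0 n0=1 p=1 y=0 clk=1 n1=1 q=0 x=1 v=1 u=0 r=0
  Δ1: clk:1→0
  (1Δ to stable)
t=12 Δ0: n2=0 z=0 n0=1 p=1 y=0 clk=0 n1=1 q=0 x=1 v=1 u=0 r=0
  Δ1: clk:0→1
  Δ2: x:1→0
  Δ3: n0:1→0
  Δ4: p:1→0
  Δ5: n1:1→0
  (5Δ to stable)
t=13 Δ0: n2=0 z=0 n0=0 p=0 y=0 clk=1 n1=0 q=0 x=0 v=1 u=0 r=0
  Δ1: clk:1→0
  (1Δ to stable)
t=14 Δ0: n2=0 z=0 n0=0 p=0 y=0 clk=0 n1=0 q=0 x=0 v=1 u=0 r=0
  Δ1: clk:0→1
  Δ2: x:0→1
  Δ3: n0:0→1
  Δ4: p:0→1
  Δ5: n1:0→1
  (5Δ to stable)
t=15 Δ0: n2=0 z=0 n0=1 p=1 y=0 clk=1 n1=1 q=0 x=1 v=1 u=0 r=0
  Δ1: clk:1→0
  (1Δ to stable)
t=16 Δ0: n2=0 z=0 n0=1 p=1 y=0 clk=0 n1=1 q=0 x=1 v=1 u=0 r=0
  Δ1: clk:0→1
  Δ2: x:1→0
  Δ3: n0:1→0
  Δ4: p:1→0
  Δ5: n1:1→0
  (5Δ to stable)
t=17 Δ0: n2=0 z=0 n0=0 p=0 y=0 clk=1 n1=0 q=0 x=0 v=1 u=0 r=0
  Δ1: clk:1→0
  (1Δ to stable)
t=18 Δ0: n2=0 z=0 n0=0 p=0 y=0 clk=0 n1=0 q=0 x=0 v=1 u=0 r=0
  Δ1: clk:0→1
  Δ2: x:0→1
  Δ3: n0:0→1
  Δ4: p:0→1
  Δ5: n1:0→1
  (5Δ to stable)

1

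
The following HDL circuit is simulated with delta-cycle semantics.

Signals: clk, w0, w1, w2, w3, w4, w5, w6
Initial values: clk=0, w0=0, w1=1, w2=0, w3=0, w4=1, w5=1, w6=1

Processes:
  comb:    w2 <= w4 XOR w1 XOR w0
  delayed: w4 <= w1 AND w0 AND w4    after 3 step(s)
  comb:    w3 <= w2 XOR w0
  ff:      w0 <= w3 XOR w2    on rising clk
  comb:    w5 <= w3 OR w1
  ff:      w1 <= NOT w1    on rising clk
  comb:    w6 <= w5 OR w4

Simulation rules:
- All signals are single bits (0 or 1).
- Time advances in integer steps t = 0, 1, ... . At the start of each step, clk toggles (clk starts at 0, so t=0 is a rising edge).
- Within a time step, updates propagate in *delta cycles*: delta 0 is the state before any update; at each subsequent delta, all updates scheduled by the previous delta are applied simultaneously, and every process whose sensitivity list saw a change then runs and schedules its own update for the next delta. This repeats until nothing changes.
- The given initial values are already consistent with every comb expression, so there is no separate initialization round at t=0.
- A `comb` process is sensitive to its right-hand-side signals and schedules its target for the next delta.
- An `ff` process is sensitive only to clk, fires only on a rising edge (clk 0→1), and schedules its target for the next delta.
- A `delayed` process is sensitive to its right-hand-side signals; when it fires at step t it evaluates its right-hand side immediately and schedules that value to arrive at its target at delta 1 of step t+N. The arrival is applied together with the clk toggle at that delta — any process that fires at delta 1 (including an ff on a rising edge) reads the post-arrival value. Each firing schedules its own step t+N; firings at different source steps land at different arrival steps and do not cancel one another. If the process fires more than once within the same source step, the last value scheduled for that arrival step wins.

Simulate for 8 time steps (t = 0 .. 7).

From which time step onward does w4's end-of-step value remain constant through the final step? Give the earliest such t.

[bits: w0,w1,clk,w4,w3,w5,w2,w6]
t=0: Δ0=01010101 Δ1=01110101 Δ2=00110101 Δ3=00110011 Δ4=00111011 Δ5=00111111 | 5Δ
t=1: Δ0=00111111 Δ1=00011111 | 1Δ
t=2: Δ0=00011111 Δ1=00111111 Δ2=01111111 Δ3=01111101 Δ4=01110101 | 4Δ
t=3: Δ0=01110101 Δ1=01000101 Δ2=01000111 Δ3=01001111 | 3Δ
t=4: Δ0=01001111 Δ1=01101111 Δ2=00101111 Δ3=00101101 Δ4=00100101 Δ5=00100001 Δ6=00100000 | 6Δ
t=5: Δ0=00100000 Δ1=00000000 | 1Δ
t=6: Δ0=00000000 Δ1=00100000 Δ2=01100000 Δ3=01100110 Δ4=01101111 | 4Δ
t=7: Δ0=01101111 Δ1=01001111 | 1Δ

3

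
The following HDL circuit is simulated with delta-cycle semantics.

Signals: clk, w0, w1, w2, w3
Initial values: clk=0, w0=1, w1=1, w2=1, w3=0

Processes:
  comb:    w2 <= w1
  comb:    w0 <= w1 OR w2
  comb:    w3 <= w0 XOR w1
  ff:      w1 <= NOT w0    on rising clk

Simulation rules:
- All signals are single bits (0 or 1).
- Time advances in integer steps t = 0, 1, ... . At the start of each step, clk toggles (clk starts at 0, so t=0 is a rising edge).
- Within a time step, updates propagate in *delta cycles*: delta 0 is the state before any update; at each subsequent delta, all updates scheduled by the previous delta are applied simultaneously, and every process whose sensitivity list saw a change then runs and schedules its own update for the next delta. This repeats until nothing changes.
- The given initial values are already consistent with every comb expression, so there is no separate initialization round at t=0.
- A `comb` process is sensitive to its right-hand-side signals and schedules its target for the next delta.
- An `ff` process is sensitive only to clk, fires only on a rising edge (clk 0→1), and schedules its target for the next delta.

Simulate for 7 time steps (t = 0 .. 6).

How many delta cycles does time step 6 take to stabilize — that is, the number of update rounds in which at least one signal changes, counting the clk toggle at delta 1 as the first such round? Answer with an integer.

[bits: w1,w0,w2,clk,w3]
t=0: Δ0=11100 Δ1=11110 Δ2=01110 Δ3=01011 Δ4=00011 Δ5=00010 | 5Δ
t=1: Δ0=00010 Δ1=00000 | 1Δ
t=2: Δ0=00000 Δ1=00010 Δ2=10010 Δ3=11111 Δ4=11110 | 4Δ
t=3: Δ0=11110 Δ1=11100 | 1Δ
t=4: Δ0=11100 Δ1=11110 Δ2=01110 Δ3=01011 Δ4=00011 Δ5=00010 | 5Δ
t=5: Δ0=00010 Δ1=00000 | 1Δ
t=6: Δ0=00000 Δ1=00010 Δ2=10010 Δ3=11111 Δ4=11110 | 4Δ

4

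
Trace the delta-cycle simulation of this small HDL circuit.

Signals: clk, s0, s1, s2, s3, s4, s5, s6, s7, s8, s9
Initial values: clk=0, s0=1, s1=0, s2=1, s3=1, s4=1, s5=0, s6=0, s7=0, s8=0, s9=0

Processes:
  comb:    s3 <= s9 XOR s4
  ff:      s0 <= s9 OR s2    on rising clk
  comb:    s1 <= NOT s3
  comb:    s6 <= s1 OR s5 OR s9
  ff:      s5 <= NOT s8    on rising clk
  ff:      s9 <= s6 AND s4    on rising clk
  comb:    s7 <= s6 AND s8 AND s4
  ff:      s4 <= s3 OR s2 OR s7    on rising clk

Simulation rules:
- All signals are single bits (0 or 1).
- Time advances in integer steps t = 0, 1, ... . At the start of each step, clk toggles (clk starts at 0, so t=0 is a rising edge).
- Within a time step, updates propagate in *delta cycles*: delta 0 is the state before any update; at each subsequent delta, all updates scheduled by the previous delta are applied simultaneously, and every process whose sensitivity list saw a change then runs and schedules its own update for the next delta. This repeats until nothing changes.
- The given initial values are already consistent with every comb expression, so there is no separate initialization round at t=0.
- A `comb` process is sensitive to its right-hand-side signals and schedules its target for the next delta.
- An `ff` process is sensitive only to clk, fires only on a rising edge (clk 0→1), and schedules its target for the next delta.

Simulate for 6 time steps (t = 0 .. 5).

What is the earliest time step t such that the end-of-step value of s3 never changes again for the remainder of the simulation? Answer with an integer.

t0.Δ0 s4=1 s2=1 s3=1 s0=1 s7=0 s5=0 s9=0 s1=0 clk=0 s8=0 s6=0
t0.Δ1 s4=1 s2=1 s3=1 s0=1 s7=0 s5=0 s9=0 s1=0 clk=1 s8=0 s6=0
t0.Δ2 s4=1 s2=1 s3=1 s0=1 s7=0 s5=1 s9=0 s1=0 clk=1 s8=0 s6=0
t0.Δ3 s4=1 s2=1 s3=1 s0=1 s7=0 s5=1 s9=0 s1=0 clk=1 s8=0 s6=1
t1.Δ0 s4=1 s2=1 s3=1 s0=1 s7=0 s5=1 s9=0 s1=0 clk=1 s8=0 s6=1
t1.Δ1 s4=1 s2=1 s3=1 s0=1 s7=0 s5=1 s9=0 s1=0 clk=0 s8=0 s6=1
t2.Δ0 s4=1 s2=1 s3=1 s0=1 s7=0 s5=1 s9=0 s1=0 clk=0 s8=0 s6=1
t2.Δ1 s4=1 s2=1 s3=1 s0=1 s7=0 s5=1 s9=0 s1=0 clk=1 s8=0 s6=1
t2.Δ2 s4=1 s2=1 s3=1 s0=1 s7=0 s5=1 s9=1 s1=0 clk=1 s8=0 s6=1
t2.Δ3 s4=1 s2=1 s3=0 s0=1 s7=0 s5=1 s9=1 s1=0 clk=1 s8=0 s6=1
t2.Δ4 s4=1 s2=1 s3=0 s0=1 s7=0 s5=1 s9=1 s1=1 clk=1 s8=0 s6=1
t3.Δ0 s4=1 s2=1 s3=0 s0=1 s7=0 s5=1 s9=1 s1=1 clk=1 s8=0 s6=1
t3.Δ1 s4=1 s2=1 s3=0 s0=1 s7=0 s5=1 s9=1 s1=1 clk=0 s8=0 s6=1
t4.Δ0 s4=1 s2=1 s3=0 s0=1 s7=0 s5=1 s9=1 s1=1 clk=0 s8=0 s6=1
t4.Δ1 s4=1 s2=1 s3=0 s0=1 s7=0 s5=1 s9=1 s1=1 clk=1 s8=0 s6=1
t5.Δ0 s4=1 s2=1 s3=0 s0=1 s7=0 s5=1 s9=1 s1=1 clk=1 s8=0 s6=1
t5.Δ1 s4=1 s2=1 s3=0 s0=1 s7=0 s5=1 s9=1 s1=1 clk=0 s8=0 s6=1

2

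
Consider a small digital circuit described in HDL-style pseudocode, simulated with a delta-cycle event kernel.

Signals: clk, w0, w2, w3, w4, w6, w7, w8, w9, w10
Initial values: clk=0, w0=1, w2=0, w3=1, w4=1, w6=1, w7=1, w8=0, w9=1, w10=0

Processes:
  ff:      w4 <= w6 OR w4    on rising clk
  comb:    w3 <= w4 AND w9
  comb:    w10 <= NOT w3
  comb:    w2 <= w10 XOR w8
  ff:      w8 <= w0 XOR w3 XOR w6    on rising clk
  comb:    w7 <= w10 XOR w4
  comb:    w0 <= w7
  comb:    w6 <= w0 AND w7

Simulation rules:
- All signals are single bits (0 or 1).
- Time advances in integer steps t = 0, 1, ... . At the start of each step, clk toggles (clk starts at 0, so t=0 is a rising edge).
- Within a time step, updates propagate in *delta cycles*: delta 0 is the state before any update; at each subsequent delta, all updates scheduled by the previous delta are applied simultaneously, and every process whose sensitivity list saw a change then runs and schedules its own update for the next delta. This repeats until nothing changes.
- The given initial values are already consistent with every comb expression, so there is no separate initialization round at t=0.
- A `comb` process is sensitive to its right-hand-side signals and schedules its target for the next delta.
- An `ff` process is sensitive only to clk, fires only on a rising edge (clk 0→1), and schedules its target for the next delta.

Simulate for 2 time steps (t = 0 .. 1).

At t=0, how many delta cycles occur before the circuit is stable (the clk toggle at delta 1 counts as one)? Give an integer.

3

t=0 Δ0: w6=1 w2=0 clk=0 w9=1 w7=1 w4=1 w10=0 w3=1 w0=1 w8=0
  Δ1: clk:0→1
  Δ2: w8:0→1
  Δ3: w2:0→1
  (3Δ to stable)
t=1 Δ0: w6=1 w2=1 clk=1 w9=1 w7=1 w4=1 w10=0 w3=1 w0=1 w8=1
  Δ1: clk:1→0
  (1Δ to stable)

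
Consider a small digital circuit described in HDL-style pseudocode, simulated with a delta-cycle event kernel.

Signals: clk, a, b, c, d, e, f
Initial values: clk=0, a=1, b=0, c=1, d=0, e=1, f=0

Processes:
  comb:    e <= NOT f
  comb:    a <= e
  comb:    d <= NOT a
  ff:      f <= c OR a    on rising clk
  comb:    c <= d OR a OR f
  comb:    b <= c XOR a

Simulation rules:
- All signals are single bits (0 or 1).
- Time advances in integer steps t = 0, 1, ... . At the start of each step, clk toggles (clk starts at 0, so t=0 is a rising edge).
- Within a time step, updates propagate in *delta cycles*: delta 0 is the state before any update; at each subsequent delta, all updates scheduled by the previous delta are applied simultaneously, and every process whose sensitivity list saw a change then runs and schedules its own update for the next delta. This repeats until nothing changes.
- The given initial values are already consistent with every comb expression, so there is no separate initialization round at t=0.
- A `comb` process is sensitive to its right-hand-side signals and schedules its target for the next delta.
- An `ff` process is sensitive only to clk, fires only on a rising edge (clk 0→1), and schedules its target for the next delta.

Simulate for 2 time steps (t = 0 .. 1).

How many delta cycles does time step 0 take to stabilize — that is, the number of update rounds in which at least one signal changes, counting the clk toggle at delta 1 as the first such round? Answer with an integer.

t0.Δ0 c=1 d=0 clk=0 f=0 b=0 a=1 e=1
t0.Δ1 c=1 d=0 clk=1 f=0 b=0 a=1 e=1
t0.Δ2 c=1 d=0 clk=1 f=1 b=0 a=1 e=1
t0.Δ3 c=1 d=0 clk=1 f=1 b=0 a=1 e=0
t0.Δ4 c=1 d=0 clk=1 f=1 b=0 a=0 e=0
t0.Δ5 c=1 d=1 clk=1 f=1 b=1 a=0 e=0
t1.Δ0 c=1 d=1 clk=1 f=1 b=1 a=0 e=0
t1.Δ1 c=1 d=1 clk=0 f=1 b=1 a=0 e=0

5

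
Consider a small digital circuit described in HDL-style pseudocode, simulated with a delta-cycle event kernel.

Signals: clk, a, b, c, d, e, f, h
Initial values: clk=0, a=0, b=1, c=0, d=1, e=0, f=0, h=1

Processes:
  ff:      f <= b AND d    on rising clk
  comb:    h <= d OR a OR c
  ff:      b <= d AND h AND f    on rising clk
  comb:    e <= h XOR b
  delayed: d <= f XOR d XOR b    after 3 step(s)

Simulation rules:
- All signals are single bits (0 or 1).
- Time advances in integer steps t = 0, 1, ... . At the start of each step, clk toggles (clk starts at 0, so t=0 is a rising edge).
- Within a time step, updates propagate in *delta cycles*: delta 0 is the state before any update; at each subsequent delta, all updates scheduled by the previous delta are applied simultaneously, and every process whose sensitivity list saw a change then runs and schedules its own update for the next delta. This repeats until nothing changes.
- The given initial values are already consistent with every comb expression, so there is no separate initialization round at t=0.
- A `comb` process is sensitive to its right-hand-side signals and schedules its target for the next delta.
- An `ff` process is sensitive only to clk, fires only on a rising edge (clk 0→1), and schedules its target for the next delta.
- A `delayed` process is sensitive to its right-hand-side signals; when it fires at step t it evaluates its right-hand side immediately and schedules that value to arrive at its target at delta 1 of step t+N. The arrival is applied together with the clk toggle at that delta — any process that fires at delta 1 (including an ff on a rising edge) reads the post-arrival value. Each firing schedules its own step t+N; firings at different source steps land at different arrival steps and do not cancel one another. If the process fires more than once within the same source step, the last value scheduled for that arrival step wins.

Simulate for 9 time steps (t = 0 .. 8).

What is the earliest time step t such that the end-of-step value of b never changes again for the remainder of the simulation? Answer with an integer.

[bits: c,f,h,a,d,e,clk,b]
t=0: Δ0=00101001 Δ1=00101011 Δ2=01101010 Δ3=01101110 | 3Δ
t=1: Δ0=01101110 Δ1=01101100 | 1Δ
t=2: Δ0=01101100 Δ1=01101110 Δ2=00101111 Δ3=00101011 | 3Δ
t=3: Δ0=00101011 Δ1=00100001 Δ2=00000001 Δ3=00000101 | 3Δ
t=4: Δ0=00000101 Δ1=00000111 Δ2=00000110 Δ3=00000010 | 3Δ
t=5: Δ0=00000010 Δ1=00000000 | 1Δ
t=6: Δ0=00000000 Δ1=00001010 Δ2=00101010 Δ3=00101110 | 3Δ
t=7: Δ0=00101110 Δ1=00100100 Δ2=00000100 Δ3=00000000 | 3Δ
t=8: Δ0=00000000 Δ1=00000010 | 1Δ

4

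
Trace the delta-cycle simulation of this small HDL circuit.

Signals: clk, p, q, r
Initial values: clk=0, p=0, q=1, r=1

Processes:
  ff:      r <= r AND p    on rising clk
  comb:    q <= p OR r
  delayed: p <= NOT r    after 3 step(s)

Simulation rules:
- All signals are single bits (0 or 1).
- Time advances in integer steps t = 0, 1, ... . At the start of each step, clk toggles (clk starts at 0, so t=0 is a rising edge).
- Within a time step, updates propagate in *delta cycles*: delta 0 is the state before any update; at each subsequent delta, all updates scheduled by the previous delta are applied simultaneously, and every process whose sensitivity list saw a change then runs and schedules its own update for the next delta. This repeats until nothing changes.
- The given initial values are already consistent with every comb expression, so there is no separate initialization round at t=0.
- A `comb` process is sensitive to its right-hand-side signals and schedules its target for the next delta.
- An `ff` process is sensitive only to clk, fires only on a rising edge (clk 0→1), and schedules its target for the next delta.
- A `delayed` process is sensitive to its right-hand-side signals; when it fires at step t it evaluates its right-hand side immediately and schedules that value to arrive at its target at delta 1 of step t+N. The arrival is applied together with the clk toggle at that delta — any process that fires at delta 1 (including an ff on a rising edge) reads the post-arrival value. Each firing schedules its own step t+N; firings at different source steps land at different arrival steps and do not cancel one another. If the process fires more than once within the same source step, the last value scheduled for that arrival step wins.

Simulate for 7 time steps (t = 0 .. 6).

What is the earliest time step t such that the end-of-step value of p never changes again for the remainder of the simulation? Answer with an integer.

3

[bits: p,r,clk,q]
t=0: Δ0=0101 Δ1=0111 Δ2=0011 Δ3=0010 | 3Δ
t=1: Δ0=0010 Δ1=0000 | 1Δ
t=2: Δ0=0000 Δ1=0010 | 1Δ
t=3: Δ0=0010 Δ1=1000 Δ2=1001 | 2Δ
t=4: Δ0=1001 Δ1=1011 | 1Δ
t=5: Δ0=1011 Δ1=1001 | 1Δ
t=6: Δ0=1001 Δ1=1011 | 1Δ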